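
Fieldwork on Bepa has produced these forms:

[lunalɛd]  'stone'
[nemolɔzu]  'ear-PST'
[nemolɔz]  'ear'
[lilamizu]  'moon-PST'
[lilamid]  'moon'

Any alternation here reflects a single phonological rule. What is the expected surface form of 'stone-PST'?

'moon' shows [z] ~ [d] at the end of the stem ([lilamizu] vs [lilamid]).
But 'ear' keeps [z] in both environments ([nemolɔzu], [nemolɔz]), so there is no rule changing /z/ to [d] in isolation.
So /d/ is underlying, and a rule of intervocalic spirantization — voiced stops become fricatives between vowels — gives [z].
From [lunalɛd] the stem 'stone' is /lunalɛd/; between vowels this yields [lunalɛzu].

[lunalɛzu]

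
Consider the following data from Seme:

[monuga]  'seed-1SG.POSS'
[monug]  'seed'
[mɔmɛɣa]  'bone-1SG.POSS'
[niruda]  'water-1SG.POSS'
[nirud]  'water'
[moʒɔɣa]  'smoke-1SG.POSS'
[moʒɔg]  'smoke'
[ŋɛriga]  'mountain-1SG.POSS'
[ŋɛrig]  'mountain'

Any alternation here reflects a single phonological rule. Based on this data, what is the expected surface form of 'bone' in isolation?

[mɔmɛg]

'smoke' shows [ɣ] ~ [g] at the end of the stem ([moʒɔɣa] vs [moʒɔg]).
The stem 'mountain' ([ŋɛriga], [ŋɛrig]) shows [g] unchanged in both environments, so [g] cannot be basic with [ɣ] derived before the 1SG.POSS suffix.
The alternation reflects word-final hardening: voiced fricatives become stops word-finally. /ɣ/ is underlying.
The one attested form of 'bone', [mɔmɛɣa], shows underlying /mɔmɛɣ/. Applying the same rule word-finally gives [mɔmɛg].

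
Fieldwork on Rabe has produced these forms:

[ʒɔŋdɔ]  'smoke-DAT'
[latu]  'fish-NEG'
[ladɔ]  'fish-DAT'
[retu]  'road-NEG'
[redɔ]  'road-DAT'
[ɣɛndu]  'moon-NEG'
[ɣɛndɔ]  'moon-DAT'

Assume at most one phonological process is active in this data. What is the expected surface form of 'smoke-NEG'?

The NEG morpheme has two allomorphs, [-du] and [-tu].
The DAT suffix, which begins with [d], is invariant after every stem; so [d] is not altered by any rule here.
So the underlying form is /-tu/, and voiceless stops become voiced after a nasal.
After 'smoke', which ends in a nasal, the suffix surfaces as [-du], giving [ʒɔŋdu].

[ʒɔŋdu]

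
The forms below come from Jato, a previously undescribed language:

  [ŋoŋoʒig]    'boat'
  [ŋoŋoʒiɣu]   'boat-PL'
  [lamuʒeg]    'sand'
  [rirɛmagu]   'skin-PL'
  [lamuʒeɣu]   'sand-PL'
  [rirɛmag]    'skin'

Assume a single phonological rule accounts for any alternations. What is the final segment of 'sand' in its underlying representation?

In [lamuʒeg] and [lamuʒeɣu] the final segment of 'sand' alternates: [g] ~ [ɣ].
But 'skin' keeps [g] in both environments ([rirɛmag], [rirɛmagu]), so there is no rule changing /g/ to [ɣ] before the PL suffix.
Therefore /ɣ/ is basic and [g] is derived by word-final hardening (voiced fricatives become stops word-finally).

/ɣ/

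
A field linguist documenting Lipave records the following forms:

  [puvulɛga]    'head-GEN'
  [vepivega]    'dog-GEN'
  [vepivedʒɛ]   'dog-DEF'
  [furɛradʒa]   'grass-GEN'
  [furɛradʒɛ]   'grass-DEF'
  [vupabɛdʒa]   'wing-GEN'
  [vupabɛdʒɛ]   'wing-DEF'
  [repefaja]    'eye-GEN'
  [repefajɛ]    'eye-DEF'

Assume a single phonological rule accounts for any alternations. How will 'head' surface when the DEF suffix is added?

'dog' shows [g] ~ [dʒ] at the end of the stem ([vepivega] vs [vepivedʒɛ]).
The stem 'grass' ([furɛradʒa], [furɛradʒɛ]) shows [dʒ] unchanged in both environments, so [dʒ] cannot be basic with [g] derived before the GEN suffix.
The underlying segment must be /g/; /g/ becomes palato-alveolar [dʒ] before a front vowel, yielding [dʒ] there.
The one attested form of 'head', [puvulɛga], shows underlying /puvulɛg/. Applying the same rule before a front vowel gives [puvulɛdʒɛ].

[puvulɛdʒɛ]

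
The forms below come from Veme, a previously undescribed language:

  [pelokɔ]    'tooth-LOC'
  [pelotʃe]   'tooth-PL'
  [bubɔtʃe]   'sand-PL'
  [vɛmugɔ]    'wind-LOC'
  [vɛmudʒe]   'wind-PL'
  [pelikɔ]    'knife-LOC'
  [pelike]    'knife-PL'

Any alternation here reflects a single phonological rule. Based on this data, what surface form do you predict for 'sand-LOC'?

In [pelokɔ] and [pelotʃe] the final segment of 'tooth' alternates: [k] ~ [tʃ].
But 'knife' keeps [k] in both environments ([pelikɔ], [pelike]), so there is no rule changing /k/ to [tʃ] before the PL suffix.
Therefore /tʃ/ is basic and [k] is derived by depalatalization (palato-alveolar /tʃ/ and /dʒ/ become [k] and [g] when no front vowel follows).
From [bubɔtʃe] the stem 'sand' is /bubɔtʃ/; when no front vowel follows this yields [bubɔkɔ].

[bubɔkɔ]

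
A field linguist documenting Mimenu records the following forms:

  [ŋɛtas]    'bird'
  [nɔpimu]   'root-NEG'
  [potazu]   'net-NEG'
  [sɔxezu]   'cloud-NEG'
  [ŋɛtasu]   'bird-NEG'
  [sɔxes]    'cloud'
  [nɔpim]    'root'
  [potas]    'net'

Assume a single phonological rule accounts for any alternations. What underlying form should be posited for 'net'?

/potaz/

The root 'net' surfaces as [potas] and [potazu], with a stem-final [s] ~ [z] alternation.
If /s/ were underlying and a rule turned it into [z] before the NEG suffix, 'bird' would also alternate; but it has [s] in both [ŋɛtas] and [ŋɛtasu].
Therefore /z/ is basic and [s] is derived by word-final obstruent devoicing (voiced obstruents become voiceless word-finally).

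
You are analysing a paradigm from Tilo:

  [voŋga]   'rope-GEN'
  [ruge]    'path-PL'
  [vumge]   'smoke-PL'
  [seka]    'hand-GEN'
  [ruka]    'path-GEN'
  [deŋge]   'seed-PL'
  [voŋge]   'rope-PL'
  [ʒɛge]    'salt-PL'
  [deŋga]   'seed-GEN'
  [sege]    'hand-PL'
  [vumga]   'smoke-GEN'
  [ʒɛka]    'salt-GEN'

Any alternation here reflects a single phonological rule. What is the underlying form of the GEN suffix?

/-ka/

The GEN morpheme has two allomorphs, [-ga] and [-ka].
The PL suffix, which begins with [g], is invariant after every stem; so [g] is not altered by any rule here.
The GEN suffix is therefore /-ka/ underlyingly, with post-nasal voicing: voiceless stops become voiced after a nasal.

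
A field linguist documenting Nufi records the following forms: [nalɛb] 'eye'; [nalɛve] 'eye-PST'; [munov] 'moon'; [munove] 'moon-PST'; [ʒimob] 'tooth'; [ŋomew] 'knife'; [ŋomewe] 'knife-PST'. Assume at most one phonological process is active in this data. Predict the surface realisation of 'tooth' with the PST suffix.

In [nalɛb] and [nalɛve] the final segment of 'eye' alternates: [b] ~ [v].
But 'moon' keeps [v] in both environments ([munov], [munove]), so there is no rule changing /v/ to [b] in isolation.
So /b/ is underlying, and a rule of intervocalic spirantization — voiced stops become fricatives between vowels — gives [v].
From [ʒimob] the stem 'tooth' is /ʒimob/; between vowels this yields [ʒimove].

[ʒimove]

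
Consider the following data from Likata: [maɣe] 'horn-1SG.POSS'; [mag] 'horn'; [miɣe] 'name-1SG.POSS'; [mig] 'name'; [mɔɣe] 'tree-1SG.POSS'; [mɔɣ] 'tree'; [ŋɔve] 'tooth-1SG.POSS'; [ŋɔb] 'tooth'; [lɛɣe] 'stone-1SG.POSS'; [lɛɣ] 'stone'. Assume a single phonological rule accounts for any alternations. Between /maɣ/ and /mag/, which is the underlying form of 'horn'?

/mag/

In [maɣe] and [mag] the final segment of 'horn' alternates: [ɣ] ~ [g].
But 'tree' keeps [ɣ] in both environments ([mɔɣe], [mɔɣ]), so there is no rule changing /ɣ/ to [g] in isolation.
The underlying segment must be /g/; voiced stops become fricatives between vowels, yielding [ɣ] there.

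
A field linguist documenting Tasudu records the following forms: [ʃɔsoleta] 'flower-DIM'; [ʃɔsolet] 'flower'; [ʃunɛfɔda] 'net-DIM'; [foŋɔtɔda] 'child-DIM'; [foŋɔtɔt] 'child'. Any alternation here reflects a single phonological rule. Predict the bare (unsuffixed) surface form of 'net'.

The root 'child' surfaces as [foŋɔtɔda] and [foŋɔtɔt], with a stem-final [d] ~ [t] alternation.
Compare 'flower', with invariant [t] in [ʃɔsoleta] and [ʃɔsolet]: an analysis with underlying /t/ and a rule producing [d] before the DIM suffix would wrongly predict alternation here too.
The underlying segment must be /d/; voiced obstruents become voiceless word-finally, yielding [t] there.
From [ʃunɛfɔda] the stem 'net' is /ʃunɛfɔd/; word-finally this yields [ʃunɛfɔt].

[ʃunɛfɔt]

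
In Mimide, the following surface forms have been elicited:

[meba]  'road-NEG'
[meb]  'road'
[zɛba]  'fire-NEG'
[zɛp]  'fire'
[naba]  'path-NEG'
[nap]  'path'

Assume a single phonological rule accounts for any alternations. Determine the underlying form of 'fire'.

/zɛp/

'fire' shows [b] ~ [p] at the end of the stem ([zɛba] vs [zɛp]).
Compare 'road', with invariant [b] in [meba] and [meb]: an analysis with underlying /b/ and a rule producing [p] in isolation would wrongly predict alternation here too.
The alternation reflects intervocalic voicing: voiceless stops become voiced between vowels. /p/ is underlying.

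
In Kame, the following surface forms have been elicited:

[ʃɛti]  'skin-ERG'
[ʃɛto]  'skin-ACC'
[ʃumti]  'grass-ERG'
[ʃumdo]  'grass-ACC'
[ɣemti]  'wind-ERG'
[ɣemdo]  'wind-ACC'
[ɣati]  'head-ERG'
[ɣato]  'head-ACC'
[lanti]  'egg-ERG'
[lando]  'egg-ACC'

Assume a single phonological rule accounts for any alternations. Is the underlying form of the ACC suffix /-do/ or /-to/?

The ACC suffix surfaces as [-do] and [-to], depending on the final segment of the stem.
The ERG suffix, which begins with [t], is invariant after every stem; so [t] is not altered by any rule here.
The ACC suffix is therefore /-do/ underlyingly, with post-vocalic devoicing: voiced stops become voiceless after a vowel.

/-do/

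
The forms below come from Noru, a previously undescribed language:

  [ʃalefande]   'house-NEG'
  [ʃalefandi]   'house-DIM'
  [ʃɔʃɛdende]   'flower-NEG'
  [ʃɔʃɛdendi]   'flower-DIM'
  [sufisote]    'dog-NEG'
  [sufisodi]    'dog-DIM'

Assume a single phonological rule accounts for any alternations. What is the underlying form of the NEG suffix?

/-te/

The NEG suffix surfaces as [-de] and [-te], depending on the final segment of the stem.
The DIM suffix, which begins with [d], is invariant after every stem; so [d] is not altered by any rule here.
The NEG suffix is therefore /-te/ underlyingly, with post-nasal voicing: voiceless stops become voiced after a nasal.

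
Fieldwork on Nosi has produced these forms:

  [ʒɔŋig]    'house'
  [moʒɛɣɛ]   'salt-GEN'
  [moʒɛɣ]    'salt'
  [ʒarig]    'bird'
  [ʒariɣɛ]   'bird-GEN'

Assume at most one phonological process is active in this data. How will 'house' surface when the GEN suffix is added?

The stem for 'bird' ends in [g] in [ʒarig] but [ɣ] in [ʒariɣɛ].
The stem 'salt' ([moʒɛɣ], [moʒɛɣɛ]) shows [ɣ] unchanged in both environments, so [ɣ] cannot be basic with [g] derived in isolation.
The underlying segment must be /g/; voiced stops become fricatives between vowels, yielding [ɣ] there.
From [ʒɔŋig] the stem 'house' is /ʒɔŋig/; between vowels this yields [ʒɔŋiɣɛ].

[ʒɔŋiɣɛ]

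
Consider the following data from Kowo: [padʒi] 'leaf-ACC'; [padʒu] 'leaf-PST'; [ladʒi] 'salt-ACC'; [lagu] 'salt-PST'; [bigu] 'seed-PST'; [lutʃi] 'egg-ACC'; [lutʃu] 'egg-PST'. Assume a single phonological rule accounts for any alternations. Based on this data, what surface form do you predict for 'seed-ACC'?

[bidʒi]

'salt' shows [dʒ] ~ [g] at the end of the stem ([ladʒi] vs [lagu]).
The stem 'leaf' ([padʒi], [padʒu]) shows [dʒ] unchanged in both environments, so [dʒ] cannot be basic with [g] derived before the PST suffix.
The underlying segment must be /g/; /g/ becomes palato-alveolar [dʒ] before a front vowel, yielding [dʒ] there.
The one attested form of 'seed', [bigu], shows underlying /big/. Applying the same rule before a front vowel gives [bidʒi].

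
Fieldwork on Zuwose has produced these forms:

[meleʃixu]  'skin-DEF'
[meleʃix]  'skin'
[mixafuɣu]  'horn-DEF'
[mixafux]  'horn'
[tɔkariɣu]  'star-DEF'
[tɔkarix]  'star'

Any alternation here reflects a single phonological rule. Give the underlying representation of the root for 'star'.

/tɔkariɣ/

The root 'star' surfaces as [tɔkariɣu] and [tɔkarix], with a stem-final [ɣ] ~ [x] alternation.
But 'skin' keeps [x] in both environments ([meleʃixu], [meleʃix]), so there is no rule changing /x/ to [ɣ] before the DEF suffix.
Therefore /ɣ/ is basic and [x] is derived by word-final obstruent devoicing (voiced obstruents become voiceless word-finally).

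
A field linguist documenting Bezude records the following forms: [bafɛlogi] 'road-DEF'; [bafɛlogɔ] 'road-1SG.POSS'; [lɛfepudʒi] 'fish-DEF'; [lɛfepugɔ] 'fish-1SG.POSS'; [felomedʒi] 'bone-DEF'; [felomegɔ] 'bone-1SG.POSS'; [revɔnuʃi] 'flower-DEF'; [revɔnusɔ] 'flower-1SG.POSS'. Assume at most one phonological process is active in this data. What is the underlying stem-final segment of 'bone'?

The stem for 'bone' ends in [dʒ] in [felomedʒi] but [g] in [felomegɔ].
Compare 'road', with invariant [g] in [bafɛlogi] and [bafɛlogɔ]: an analysis with underlying /g/ and a rule producing [dʒ] before the DEF suffix would wrongly predict alternation here too.
The underlying segment must be /dʒ/; palato-alveolar /dʒ/ and /ʃ/ become [g] and [s] when no front vowel follows, yielding [g] there.

/dʒ/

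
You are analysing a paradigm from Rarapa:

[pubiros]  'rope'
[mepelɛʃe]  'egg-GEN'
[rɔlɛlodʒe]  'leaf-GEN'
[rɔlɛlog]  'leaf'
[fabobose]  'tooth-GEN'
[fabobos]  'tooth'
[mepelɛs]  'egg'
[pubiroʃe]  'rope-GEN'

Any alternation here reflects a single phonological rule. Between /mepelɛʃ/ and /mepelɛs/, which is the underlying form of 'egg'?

/mepelɛʃ/

The root 'egg' surfaces as [mepelɛs] and [mepelɛʃe], with a stem-final [s] ~ [ʃ] alternation.
If /s/ were underlying and a rule turned it into [ʃ] before the GEN suffix, 'tooth' would also alternate; but it has [s] in both [fabobos] and [fabobose].
Therefore /ʃ/ is basic and [s] is derived by depalatalization (palato-alveolar /dʒ/ and /ʃ/ become [g] and [s] when no front vowel follows).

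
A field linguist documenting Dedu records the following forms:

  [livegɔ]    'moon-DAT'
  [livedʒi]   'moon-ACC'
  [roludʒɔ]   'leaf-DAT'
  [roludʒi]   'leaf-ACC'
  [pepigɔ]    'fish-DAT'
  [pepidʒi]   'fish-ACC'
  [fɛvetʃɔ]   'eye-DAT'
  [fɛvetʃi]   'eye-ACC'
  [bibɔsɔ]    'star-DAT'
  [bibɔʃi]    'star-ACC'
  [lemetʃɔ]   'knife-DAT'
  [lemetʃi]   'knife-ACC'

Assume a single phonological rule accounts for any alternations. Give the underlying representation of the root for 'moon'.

/liveg/

The root 'moon' surfaces as [livegɔ] and [livedʒi], with a stem-final [g] ~ [dʒ] alternation.
If /dʒ/ were underlying and a rule turned it into [g] before the DAT suffix, 'leaf' would also alternate; but it has [dʒ] in both [roludʒɔ] and [roludʒi].
The underlying segment must be /g/; /g/ and /s/ become palato-alveolar [dʒ] and [ʃ] before a front vowel, yielding [dʒ] there.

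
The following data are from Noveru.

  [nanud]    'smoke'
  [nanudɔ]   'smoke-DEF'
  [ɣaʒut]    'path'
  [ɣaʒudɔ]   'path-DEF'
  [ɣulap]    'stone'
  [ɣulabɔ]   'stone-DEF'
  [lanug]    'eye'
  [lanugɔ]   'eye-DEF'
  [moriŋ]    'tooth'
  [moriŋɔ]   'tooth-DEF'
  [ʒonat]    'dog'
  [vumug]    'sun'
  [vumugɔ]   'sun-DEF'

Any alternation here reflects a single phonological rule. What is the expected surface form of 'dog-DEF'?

[ʒonadɔ]

The root 'path' surfaces as [ɣaʒut] and [ɣaʒudɔ], with a stem-final [t] ~ [d] alternation.
The stem 'smoke' ([nanud], [nanudɔ]) shows [d] unchanged in both environments, so [d] cannot be basic with [t] derived in isolation.
The underlying segment must be /t/; voiceless stops become voiced between vowels, yielding [d] there.
The one attested form of 'dog', [ʒonat], shows underlying /ʒonat/. Applying the same rule between vowels gives [ʒonadɔ].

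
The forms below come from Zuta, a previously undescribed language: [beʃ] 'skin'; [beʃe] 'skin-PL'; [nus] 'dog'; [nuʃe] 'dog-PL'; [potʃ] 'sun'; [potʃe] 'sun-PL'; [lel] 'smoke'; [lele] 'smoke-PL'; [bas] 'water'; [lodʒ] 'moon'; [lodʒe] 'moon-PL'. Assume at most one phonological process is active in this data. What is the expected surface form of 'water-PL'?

[baʃe]

The stem for 'dog' ends in [s] in [nus] but [ʃ] in [nuʃe].
If /ʃ/ were underlying and a rule turned it into [s] in isolation, 'skin' would also alternate; but it has [ʃ] in both [beʃ] and [beʃe].
So /s/ is underlying, and a rule of palatalization before a front vowel — /s/ becomes palato-alveolar [ʃ] before a front vowel — gives [ʃ].
From [bas] the stem 'water' is /bas/; before a front vowel this yields [baʃe].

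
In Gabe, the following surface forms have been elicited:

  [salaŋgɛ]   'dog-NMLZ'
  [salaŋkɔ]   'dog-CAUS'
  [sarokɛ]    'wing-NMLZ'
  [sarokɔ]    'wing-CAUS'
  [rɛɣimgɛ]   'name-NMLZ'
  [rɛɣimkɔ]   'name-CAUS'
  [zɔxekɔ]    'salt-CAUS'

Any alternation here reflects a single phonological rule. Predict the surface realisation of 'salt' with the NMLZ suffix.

The NMLZ suffix surfaces as [-gɛ] and [-kɛ], depending on the final segment of the stem.
By contrast the CAUS suffix keeps its initial [k] throughout — that segment must be underlying.
The NMLZ suffix is therefore /-gɛ/ underlyingly, with post-vocalic devoicing: voiced stops become voiceless after a vowel.
After 'salt', which ends in a vowel, the suffix surfaces as [-kɛ], giving [zɔxekɛ].

[zɔxekɛ]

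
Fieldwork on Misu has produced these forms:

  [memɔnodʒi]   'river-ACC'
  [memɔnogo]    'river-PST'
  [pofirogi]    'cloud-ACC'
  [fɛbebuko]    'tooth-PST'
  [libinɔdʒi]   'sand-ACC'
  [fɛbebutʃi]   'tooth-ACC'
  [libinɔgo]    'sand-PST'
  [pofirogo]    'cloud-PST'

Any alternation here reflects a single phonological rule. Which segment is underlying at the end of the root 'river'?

/dʒ/

The stem for 'river' ends in [dʒ] in [memɔnodʒi] but [g] in [memɔnogo].
The stem 'cloud' ([pofirogi], [pofirogo]) shows [g] unchanged in both environments, so [g] cannot be basic with [dʒ] derived before the ACC suffix.
The underlying segment must be /dʒ/; palato-alveolar /tʃ/ and /dʒ/ become [k] and [g] when no front vowel follows, yielding [g] there.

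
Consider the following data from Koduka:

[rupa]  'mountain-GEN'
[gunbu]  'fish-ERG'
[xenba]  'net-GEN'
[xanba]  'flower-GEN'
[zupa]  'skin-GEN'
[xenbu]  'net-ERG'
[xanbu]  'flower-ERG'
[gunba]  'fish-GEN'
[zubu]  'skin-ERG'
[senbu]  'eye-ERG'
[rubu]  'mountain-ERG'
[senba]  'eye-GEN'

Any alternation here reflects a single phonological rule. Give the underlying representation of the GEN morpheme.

/-pa/

The GEN morpheme has two allomorphs, [-ba] and [-pa].
By contrast the ERG suffix keeps its initial [b] throughout — that segment must be underlying.
So the underlying form is /-pa/, and voiceless stops become voiced after a nasal.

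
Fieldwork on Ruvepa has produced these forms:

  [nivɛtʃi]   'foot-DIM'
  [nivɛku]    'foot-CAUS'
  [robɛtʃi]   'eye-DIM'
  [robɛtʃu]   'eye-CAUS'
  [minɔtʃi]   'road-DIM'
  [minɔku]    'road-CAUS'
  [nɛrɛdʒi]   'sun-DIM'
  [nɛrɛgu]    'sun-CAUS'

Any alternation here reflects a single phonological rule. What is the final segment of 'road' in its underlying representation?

'road' shows [tʃ] ~ [k] at the end of the stem ([minɔtʃi] vs [minɔku]).
The stem 'eye' ([robɛtʃi], [robɛtʃu]) shows [tʃ] unchanged in both environments, so [tʃ] cannot be basic with [k] derived before the CAUS suffix.
The underlying segment must be /k/; /k/ and /g/ become palato-alveolar [tʃ] and [dʒ] before a front vowel, yielding [tʃ] there.

/k/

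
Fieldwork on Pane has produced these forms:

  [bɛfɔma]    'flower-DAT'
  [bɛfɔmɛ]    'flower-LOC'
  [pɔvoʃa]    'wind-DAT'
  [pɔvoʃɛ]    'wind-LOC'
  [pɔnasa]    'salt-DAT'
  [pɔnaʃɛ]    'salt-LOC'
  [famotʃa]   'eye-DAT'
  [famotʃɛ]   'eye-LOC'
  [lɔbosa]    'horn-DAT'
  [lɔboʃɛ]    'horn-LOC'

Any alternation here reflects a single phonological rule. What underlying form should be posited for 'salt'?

The stem for 'salt' ends in [s] in [pɔnasa] but [ʃ] in [pɔnaʃɛ].
But 'wind' keeps [ʃ] in both environments ([pɔvoʃa], [pɔvoʃɛ]), so there is no rule changing /ʃ/ to [s] before the DAT suffix.
Therefore /s/ is basic and [ʃ] is derived by palatalization before a front vowel (/s/ becomes palato-alveolar [ʃ] before a front vowel).
So 'salt' = /pɔnas/.

/pɔnas/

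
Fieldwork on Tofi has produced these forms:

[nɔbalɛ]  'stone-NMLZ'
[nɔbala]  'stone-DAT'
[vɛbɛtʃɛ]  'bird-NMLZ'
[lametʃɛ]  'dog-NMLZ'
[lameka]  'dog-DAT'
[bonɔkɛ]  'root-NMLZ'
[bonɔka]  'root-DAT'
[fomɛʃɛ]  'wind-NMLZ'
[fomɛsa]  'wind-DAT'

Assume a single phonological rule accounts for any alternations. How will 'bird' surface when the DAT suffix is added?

The stem for 'dog' ends in [tʃ] in [lametʃɛ] but [k] in [lameka].
Compare 'root', with invariant [k] in [bonɔkɛ] and [bonɔka]: an analysis with underlying /k/ and a rule producing [tʃ] before the NMLZ suffix would wrongly predict alternation here too.
The alternation reflects depalatalization: palato-alveolar /tʃ/ and /ʃ/ become [k] and [s] when no front vowel follows. /tʃ/ is underlying.
From [vɛbɛtʃɛ] the stem 'bird' is /vɛbɛtʃ/; when no front vowel follows this yields [vɛbɛka].

[vɛbɛka]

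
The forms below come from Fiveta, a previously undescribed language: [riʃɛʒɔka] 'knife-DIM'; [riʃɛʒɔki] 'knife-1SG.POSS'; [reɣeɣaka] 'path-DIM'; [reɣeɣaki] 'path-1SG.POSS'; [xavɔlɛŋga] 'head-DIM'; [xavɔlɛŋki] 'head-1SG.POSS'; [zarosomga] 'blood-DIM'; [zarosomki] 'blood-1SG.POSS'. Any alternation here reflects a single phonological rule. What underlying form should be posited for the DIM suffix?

/-ga/

The DIM suffix surfaces as [-ga] and [-ka], depending on the final segment of the stem.
The 1SG.POSS suffix, which begins with [k], is invariant after every stem; so [k] is not altered by any rule here.
The DIM suffix is therefore /-ga/ underlyingly, with post-vocalic devoicing: voiced stops become voiceless after a vowel.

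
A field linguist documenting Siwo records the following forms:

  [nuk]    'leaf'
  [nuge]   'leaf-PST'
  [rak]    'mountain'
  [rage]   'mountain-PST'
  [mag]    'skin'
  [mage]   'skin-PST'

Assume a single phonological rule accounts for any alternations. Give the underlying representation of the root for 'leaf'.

/nuk/

The stem for 'leaf' ends in [k] in [nuk] but [g] in [nuge].
But 'skin' keeps [g] in both environments ([mag], [mage]), so there is no rule changing /g/ to [k] in isolation.
The underlying segment must be /k/; voiceless stops become voiced between vowels, yielding [g] there.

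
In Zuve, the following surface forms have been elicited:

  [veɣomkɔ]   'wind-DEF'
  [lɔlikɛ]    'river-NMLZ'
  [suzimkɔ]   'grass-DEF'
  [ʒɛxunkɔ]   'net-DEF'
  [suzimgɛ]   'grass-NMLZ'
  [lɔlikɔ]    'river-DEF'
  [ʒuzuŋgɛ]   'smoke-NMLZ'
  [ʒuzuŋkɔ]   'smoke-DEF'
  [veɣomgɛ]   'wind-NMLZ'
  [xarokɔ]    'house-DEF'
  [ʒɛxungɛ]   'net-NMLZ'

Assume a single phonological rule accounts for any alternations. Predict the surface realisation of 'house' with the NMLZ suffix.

The NMLZ morpheme has two allomorphs, [-gɛ] and [-kɛ].
The DEF suffix, which begins with [k], is invariant after every stem; so [k] is not altered by any rule here.
The NMLZ suffix is therefore /-gɛ/ underlyingly, with post-vocalic devoicing: voiced stops become voiceless after a vowel.
After 'house', which ends in a vowel, the suffix surfaces as [-kɛ], giving [xarokɛ].

[xarokɛ]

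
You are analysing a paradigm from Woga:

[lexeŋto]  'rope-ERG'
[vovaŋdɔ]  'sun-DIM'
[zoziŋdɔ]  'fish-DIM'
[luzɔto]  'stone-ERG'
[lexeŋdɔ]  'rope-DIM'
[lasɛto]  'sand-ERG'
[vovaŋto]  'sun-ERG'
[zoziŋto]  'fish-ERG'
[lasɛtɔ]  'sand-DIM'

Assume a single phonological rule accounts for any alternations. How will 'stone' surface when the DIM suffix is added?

The DIM morpheme has two allomorphs, [-dɔ] and [-tɔ].
The ERG suffix, which begins with [t], is invariant after every stem; so [t] is not altered by any rule here.
The DIM suffix is therefore /-dɔ/ underlyingly, with post-vocalic devoicing: voiced stops become voiceless after a vowel.
After 'stone', which ends in a vowel, the suffix surfaces as [-tɔ], giving [luzɔtɔ].

[luzɔtɔ]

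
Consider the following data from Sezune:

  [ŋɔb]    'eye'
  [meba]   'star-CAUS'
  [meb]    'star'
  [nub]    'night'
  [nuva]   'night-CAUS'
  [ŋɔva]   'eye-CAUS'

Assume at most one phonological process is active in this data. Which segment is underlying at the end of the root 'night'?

In [nuva] and [nub] the final segment of 'night' alternates: [v] ~ [b].
But 'star' keeps [b] in both environments ([meba], [meb]), so there is no rule changing /b/ to [v] before the CAUS suffix.
The alternation reflects word-final hardening: voiced fricatives become stops word-finally. /v/ is underlying.

/v/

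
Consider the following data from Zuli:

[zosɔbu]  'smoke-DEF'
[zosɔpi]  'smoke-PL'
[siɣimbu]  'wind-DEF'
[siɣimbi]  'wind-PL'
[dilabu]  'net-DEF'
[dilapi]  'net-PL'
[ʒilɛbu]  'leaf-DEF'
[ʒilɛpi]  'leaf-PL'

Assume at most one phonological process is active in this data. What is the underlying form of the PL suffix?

/-pi/

The PL suffix surfaces as [-bi] and [-pi], depending on the final segment of the stem.
By contrast the DEF suffix keeps its initial [b] throughout — that segment must be underlying.
So the underlying form is /-pi/, and voiceless stops become voiced after a nasal.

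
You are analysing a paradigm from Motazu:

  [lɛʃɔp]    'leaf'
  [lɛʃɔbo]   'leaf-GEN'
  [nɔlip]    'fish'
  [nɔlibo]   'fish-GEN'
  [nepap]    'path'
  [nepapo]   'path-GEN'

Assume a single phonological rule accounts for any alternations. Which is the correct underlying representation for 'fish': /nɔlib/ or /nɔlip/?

/nɔlib/

The root 'fish' surfaces as [nɔlip] and [nɔlibo], with a stem-final [p] ~ [b] alternation.
If /p/ were underlying and a rule turned it into [b] before the GEN suffix, 'path' would also alternate; but it has [p] in both [nepap] and [nepapo].
Therefore /b/ is basic and [p] is derived by word-final obstruent devoicing (voiced obstruents become voiceless word-finally).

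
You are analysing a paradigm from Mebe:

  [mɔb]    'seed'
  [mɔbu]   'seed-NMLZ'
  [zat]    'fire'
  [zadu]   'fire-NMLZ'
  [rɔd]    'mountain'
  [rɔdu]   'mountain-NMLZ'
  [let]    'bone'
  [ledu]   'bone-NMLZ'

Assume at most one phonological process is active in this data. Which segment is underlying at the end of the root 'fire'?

/t/

'fire' shows [t] ~ [d] at the end of the stem ([zat] vs [zadu]).
But 'mountain' keeps [d] in both environments ([rɔd], [rɔdu]), so there is no rule changing /d/ to [t] in isolation.
Therefore /t/ is basic and [d] is derived by intervocalic voicing (voiceless stops become voiced between vowels).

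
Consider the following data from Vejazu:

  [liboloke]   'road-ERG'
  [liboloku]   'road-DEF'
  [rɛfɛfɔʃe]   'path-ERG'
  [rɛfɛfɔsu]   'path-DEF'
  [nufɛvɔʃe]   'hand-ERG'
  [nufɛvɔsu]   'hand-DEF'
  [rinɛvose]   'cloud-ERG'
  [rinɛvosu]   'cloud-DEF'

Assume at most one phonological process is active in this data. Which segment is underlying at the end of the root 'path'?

The stem for 'path' ends in [ʃ] in [rɛfɛfɔʃe] but [s] in [rɛfɛfɔsu].
But 'cloud' keeps [s] in both environments ([rinɛvose], [rinɛvosu]), so there is no rule changing /s/ to [ʃ] before the ERG suffix.
So /ʃ/ is underlying, and a rule of depalatalization — palato-alveolar /ʃ/ becomes [s] when no front vowel follows — gives [s].

/ʃ/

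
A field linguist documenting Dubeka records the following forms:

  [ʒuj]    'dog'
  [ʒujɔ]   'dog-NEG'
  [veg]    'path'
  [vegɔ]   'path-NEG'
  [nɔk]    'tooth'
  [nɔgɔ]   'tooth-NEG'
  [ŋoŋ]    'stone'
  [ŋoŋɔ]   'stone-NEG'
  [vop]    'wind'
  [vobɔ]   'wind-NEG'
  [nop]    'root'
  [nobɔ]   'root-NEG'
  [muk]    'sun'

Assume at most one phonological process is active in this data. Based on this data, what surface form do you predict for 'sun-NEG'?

'tooth' shows [k] ~ [g] at the end of the stem ([nɔk] vs [nɔgɔ]).
If /g/ were underlying and a rule turned it into [k] in isolation, 'path' would also alternate; but it has [g] in both [veg] and [vegɔ].
So /k/ is underlying, and a rule of intervocalic voicing — voiceless stops become voiced between vowels — gives [g].
From [muk] the stem 'sun' is /muk/; between vowels this yields [mugɔ].

[mugɔ]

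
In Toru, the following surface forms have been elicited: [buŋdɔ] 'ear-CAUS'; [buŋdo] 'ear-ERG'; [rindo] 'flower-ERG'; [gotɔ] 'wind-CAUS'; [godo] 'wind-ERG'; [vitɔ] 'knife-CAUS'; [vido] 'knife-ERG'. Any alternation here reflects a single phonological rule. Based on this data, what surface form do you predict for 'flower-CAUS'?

The CAUS suffix surfaces as [-dɔ] and [-tɔ], depending on the final segment of the stem.
The ERG suffix, which begins with [d], is invariant after every stem; so [d] is not altered by any rule here.
So the underlying form is /-tɔ/, and voiceless stops become voiced after a nasal.
After 'flower', which ends in a nasal, the suffix surfaces as [-dɔ], giving [rindɔ].

[rindɔ]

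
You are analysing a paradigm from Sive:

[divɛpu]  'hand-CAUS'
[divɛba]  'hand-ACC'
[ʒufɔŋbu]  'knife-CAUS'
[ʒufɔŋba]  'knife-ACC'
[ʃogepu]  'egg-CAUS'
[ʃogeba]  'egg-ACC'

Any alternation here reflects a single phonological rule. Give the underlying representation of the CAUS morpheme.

/-pu/

The CAUS morpheme has two allomorphs, [-bu] and [-pu].
By contrast the ACC suffix keeps its initial [b] throughout — that segment must be underlying.
The CAUS suffix is therefore /-pu/ underlyingly, with post-nasal voicing: voiceless stops become voiced after a nasal.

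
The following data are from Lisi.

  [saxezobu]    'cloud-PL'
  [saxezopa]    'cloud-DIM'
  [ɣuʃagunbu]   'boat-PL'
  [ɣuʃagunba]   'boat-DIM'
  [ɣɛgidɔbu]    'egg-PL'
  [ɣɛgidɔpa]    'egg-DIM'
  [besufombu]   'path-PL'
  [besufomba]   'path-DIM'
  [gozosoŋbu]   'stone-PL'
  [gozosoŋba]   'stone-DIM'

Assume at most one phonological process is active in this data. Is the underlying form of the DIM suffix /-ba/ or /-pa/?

/-pa/

The DIM morpheme has two allomorphs, [-ba] and [-pa].
By contrast the PL suffix keeps its initial [b] throughout — that segment must be underlying.
The DIM suffix is therefore /-pa/ underlyingly, with post-nasal voicing: voiceless stops become voiced after a nasal.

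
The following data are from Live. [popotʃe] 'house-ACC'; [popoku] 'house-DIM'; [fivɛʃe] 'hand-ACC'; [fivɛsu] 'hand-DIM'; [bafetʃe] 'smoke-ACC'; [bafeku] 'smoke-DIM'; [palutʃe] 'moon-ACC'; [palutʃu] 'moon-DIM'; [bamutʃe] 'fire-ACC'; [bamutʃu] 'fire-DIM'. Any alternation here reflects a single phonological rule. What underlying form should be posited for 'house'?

/popok/

In [popotʃe] and [popoku] the final segment of 'house' alternates: [tʃ] ~ [k].
But 'moon' keeps [tʃ] in both environments ([palutʃe], [palutʃu]), so there is no rule changing /tʃ/ to [k] before the DIM suffix.
The alternation reflects palatalization before a front vowel: /k/ and /s/ become palato-alveolar [tʃ] and [ʃ] before a front vowel. /k/ is underlying.
The underlying form of 'house' is therefore /popok/.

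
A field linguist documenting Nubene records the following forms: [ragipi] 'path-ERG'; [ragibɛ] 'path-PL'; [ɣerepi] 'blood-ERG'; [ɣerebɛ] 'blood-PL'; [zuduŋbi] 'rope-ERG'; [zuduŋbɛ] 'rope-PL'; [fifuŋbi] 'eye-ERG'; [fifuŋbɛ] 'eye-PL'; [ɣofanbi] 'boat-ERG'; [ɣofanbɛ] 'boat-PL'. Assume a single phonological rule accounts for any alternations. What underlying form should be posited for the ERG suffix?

The ERG suffix surfaces as [-bi] and [-pi], depending on the final segment of the stem.
By contrast the PL suffix keeps its initial [b] throughout — that segment must be underlying.
So the underlying form is /-pi/, and voiceless stops become voiced after a nasal.

/-pi/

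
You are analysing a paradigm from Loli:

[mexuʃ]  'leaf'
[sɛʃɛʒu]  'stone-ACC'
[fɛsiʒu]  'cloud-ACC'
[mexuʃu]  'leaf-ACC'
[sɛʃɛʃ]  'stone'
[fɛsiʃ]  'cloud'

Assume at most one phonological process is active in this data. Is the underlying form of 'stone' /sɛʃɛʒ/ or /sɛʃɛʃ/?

/sɛʃɛʒ/

In [sɛʃɛʒu] and [sɛʃɛʃ] the final segment of 'stone' alternates: [ʒ] ~ [ʃ].
Compare 'leaf', with invariant [ʃ] in [mexuʃu] and [mexuʃ]: an analysis with underlying /ʃ/ and a rule producing [ʒ] before the ACC suffix would wrongly predict alternation here too.
The alternation reflects word-final obstruent devoicing: voiced obstruents become voiceless word-finally. /ʒ/ is underlying.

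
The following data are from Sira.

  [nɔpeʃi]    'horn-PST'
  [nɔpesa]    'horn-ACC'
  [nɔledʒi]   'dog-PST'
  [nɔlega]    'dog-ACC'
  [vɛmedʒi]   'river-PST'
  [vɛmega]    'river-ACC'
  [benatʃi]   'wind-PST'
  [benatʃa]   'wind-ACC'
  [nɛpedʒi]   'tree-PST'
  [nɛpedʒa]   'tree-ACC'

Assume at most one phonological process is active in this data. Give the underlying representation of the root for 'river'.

/vɛmeg/

'river' shows [dʒ] ~ [g] at the end of the stem ([vɛmedʒi] vs [vɛmega]).
If /dʒ/ were underlying and a rule turned it into [g] before the ACC suffix, 'tree' would also alternate; but it has [dʒ] in both [nɛpedʒi] and [nɛpedʒa].
The alternation reflects palatalization before a front vowel: /g/ and /s/ become palato-alveolar [dʒ] and [ʃ] before a front vowel. /g/ is underlying.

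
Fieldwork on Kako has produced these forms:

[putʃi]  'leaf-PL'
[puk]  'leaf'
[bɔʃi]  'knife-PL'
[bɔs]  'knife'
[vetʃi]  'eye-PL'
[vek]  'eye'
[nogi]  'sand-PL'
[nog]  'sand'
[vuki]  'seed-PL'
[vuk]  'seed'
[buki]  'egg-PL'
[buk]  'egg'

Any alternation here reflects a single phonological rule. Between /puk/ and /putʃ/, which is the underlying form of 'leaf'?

The stem for 'leaf' ends in [tʃ] in [putʃi] but [k] in [puk].
But 'egg' keeps [k] in both environments ([buki], [buk]), so there is no rule changing /k/ to [tʃ] before the PL suffix.
So /tʃ/ is underlying, and a rule of depalatalization — palato-alveolar /tʃ/ and /ʃ/ become [k] and [s] when no front vowel follows — gives [k].

/putʃ/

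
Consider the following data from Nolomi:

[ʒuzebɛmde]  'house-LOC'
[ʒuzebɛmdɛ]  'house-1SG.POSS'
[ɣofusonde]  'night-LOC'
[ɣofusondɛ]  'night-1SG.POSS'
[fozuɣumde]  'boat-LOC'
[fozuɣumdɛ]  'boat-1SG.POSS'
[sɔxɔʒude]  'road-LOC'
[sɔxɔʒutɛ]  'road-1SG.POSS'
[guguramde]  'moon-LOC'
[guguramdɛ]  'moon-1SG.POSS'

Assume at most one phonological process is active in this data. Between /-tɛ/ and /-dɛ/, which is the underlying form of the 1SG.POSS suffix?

The 1SG.POSS morpheme has two allomorphs, [-dɛ] and [-tɛ].
The LOC suffix, which begins with [d], is invariant after every stem; so [d] is not altered by any rule here.
The 1SG.POSS suffix is therefore /-tɛ/ underlyingly, with post-nasal voicing: voiceless stops become voiced after a nasal.

/-tɛ/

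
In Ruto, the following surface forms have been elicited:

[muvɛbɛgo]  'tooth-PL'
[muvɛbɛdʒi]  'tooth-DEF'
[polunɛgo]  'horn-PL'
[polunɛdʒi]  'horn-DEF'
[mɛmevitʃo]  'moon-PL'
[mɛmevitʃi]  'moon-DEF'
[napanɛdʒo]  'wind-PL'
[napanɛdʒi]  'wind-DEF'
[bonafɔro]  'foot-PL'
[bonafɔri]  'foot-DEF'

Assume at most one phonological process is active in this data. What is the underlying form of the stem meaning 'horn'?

In [polunɛgo] and [polunɛdʒi] the final segment of 'horn' alternates: [g] ~ [dʒ].
Compare 'wind', with invariant [dʒ] in [napanɛdʒo] and [napanɛdʒi]: an analysis with underlying /dʒ/ and a rule producing [g] before the PL suffix would wrongly predict alternation here too.
So /g/ is underlying, and a rule of palatalization before a front vowel — /g/ becomes palato-alveolar [dʒ] before a front vowel — gives [dʒ].
So 'horn' = /polunɛg/.

/polunɛg/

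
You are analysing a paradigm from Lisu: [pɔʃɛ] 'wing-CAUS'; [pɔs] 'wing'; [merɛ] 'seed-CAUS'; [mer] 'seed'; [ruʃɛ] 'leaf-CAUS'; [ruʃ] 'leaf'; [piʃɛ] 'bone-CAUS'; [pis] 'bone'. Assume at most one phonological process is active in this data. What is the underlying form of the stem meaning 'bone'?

/pis/

The root 'bone' surfaces as [piʃɛ] and [pis], with a stem-final [ʃ] ~ [s] alternation.
Compare 'leaf', with invariant [ʃ] in [ruʃɛ] and [ruʃ]: an analysis with underlying /ʃ/ and a rule producing [s] in isolation would wrongly predict alternation here too.
Therefore /s/ is basic and [ʃ] is derived by palatalization before a front vowel (/s/ becomes palato-alveolar [ʃ] before a front vowel).
So 'bone' = /pis/.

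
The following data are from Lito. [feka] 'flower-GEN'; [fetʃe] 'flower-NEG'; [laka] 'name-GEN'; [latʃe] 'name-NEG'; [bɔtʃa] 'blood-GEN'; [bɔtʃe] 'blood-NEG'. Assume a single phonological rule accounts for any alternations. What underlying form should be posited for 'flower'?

The root 'flower' surfaces as [feka] and [fetʃe], with a stem-final [k] ~ [tʃ] alternation.
The stem 'blood' ([bɔtʃa], [bɔtʃe]) shows [tʃ] unchanged in both environments, so [tʃ] cannot be basic with [k] derived before the GEN suffix.
So /k/ is underlying, and a rule of palatalization before a front vowel — /k/ becomes palato-alveolar [tʃ] before a front vowel — gives [tʃ].

/fek/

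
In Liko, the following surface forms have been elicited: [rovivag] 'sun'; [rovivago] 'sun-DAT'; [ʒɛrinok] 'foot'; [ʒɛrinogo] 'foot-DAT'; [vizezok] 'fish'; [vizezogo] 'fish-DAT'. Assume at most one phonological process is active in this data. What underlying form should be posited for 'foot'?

/ʒɛrinok/

The root 'foot' surfaces as [ʒɛrinok] and [ʒɛrinogo], with a stem-final [k] ~ [g] alternation.
The stem 'sun' ([rovivag], [rovivago]) shows [g] unchanged in both environments, so [g] cannot be basic with [k] derived in isolation.
So /k/ is underlying, and a rule of intervocalic voicing — voiceless stops become voiced between vowels — gives [g].
The underlying form of 'foot' is therefore /ʒɛrinok/.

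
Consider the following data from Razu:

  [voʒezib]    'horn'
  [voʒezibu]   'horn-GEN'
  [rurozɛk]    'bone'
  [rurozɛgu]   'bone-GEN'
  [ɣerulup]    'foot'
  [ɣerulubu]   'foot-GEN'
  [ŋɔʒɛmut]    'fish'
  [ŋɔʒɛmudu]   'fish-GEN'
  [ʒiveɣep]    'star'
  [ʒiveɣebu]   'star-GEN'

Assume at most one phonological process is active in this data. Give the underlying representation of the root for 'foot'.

The stem for 'foot' ends in [p] in [ɣerulup] but [b] in [ɣerulubu].
Compare 'horn', with invariant [b] in [voʒezib] and [voʒezibu]: an analysis with underlying /b/ and a rule producing [p] in isolation would wrongly predict alternation here too.
So /p/ is underlying, and a rule of intervocalic voicing — voiceless stops become voiced between vowels — gives [b].

/ɣerulup/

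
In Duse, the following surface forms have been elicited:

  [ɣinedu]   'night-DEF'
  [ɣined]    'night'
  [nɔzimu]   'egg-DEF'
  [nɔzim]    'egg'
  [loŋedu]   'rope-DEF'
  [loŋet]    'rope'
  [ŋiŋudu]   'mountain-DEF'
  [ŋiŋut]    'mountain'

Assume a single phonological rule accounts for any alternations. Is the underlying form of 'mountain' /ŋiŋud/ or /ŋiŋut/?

In [ŋiŋudu] and [ŋiŋut] the final segment of 'mountain' alternates: [d] ~ [t].
Compare 'night', with invariant [d] in [ɣinedu] and [ɣined]: an analysis with underlying /d/ and a rule producing [t] in isolation would wrongly predict alternation here too.
So /t/ is underlying, and a rule of intervocalic voicing — voiceless stops become voiced between vowels — gives [d].

/ŋiŋut/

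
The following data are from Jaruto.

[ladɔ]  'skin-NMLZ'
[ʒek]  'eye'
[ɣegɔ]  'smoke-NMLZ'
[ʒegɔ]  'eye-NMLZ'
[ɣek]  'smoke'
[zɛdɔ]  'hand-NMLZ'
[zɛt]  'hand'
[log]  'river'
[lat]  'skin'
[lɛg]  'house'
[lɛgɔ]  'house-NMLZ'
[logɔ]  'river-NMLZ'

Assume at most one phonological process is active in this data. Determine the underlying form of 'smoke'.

'smoke' shows [g] ~ [k] at the end of the stem ([ɣegɔ] vs [ɣek]).
The stem 'river' ([logɔ], [log]) shows [g] unchanged in both environments, so [g] cannot be basic with [k] derived in isolation.
The underlying segment must be /k/; voiceless stops become voiced between vowels, yielding [g] there.
Hence 'smoke' is /ɣek/ underlyingly.

/ɣek/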